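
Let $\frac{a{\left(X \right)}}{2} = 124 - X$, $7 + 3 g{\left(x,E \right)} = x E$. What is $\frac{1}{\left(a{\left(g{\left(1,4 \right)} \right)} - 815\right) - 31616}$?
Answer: $- \frac{1}{32181} \approx -3.1074 \cdot 10^{-5}$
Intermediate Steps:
$g{\left(x,E \right)} = - \frac{7}{3} + \frac{E x}{3}$ ($g{\left(x,E \right)} = - \frac{7}{3} + \frac{x E}{3} = - \frac{7}{3} + \frac{E x}{3}$)
$a{\left(X \right)} = 248 - 2 X$ ($a{\left(X \right)} = 2 \left(124 - X\right) = 248 - 2 X$)
$\frac{1}{\left(a{\left(g{\left(1,4 \right)} \right)} - 815\right) - 31616} = \frac{1}{\left(\left(248 - 2 \left(- \frac{7}{3} + \frac{1}{3} \cdot 4 \cdot 1\right)\right) - 815\right) - 31616} = \frac{1}{\left(\left(248 - 2 \left(- \frac{7}{3} + \frac{4}{3}\right)\right) - 815\right) - 31616} = \frac{1}{\left(\left(248 - -2\right) - 815\right) - 31616} = \frac{1}{\left(\left(248 + 2\right) - 815\right) - 31616} = \frac{1}{\left(250 - 815\right) - 31616} = \frac{1}{-565 - 31616} = \frac{1}{-32181} = - \frac{1}{32181}$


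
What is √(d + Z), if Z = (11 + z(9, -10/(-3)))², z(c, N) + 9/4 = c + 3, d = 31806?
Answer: √515785/4 ≈ 179.55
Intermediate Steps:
z(c, N) = ¾ + c (z(c, N) = -9/4 + (c + 3) = -9/4 + (3 + c) = ¾ + c)
Z = 6889/16 (Z = (11 + (¾ + 9))² = (11 + 39/4)² = (83/4)² = 6889/16 ≈ 430.56)
√(d + Z) = √(31806 + 6889/16) = √(515785/16) = √515785/4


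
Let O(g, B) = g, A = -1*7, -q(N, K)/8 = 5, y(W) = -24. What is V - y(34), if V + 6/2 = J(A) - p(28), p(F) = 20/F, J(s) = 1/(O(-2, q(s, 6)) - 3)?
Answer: 703/35 ≈ 20.086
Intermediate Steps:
q(N, K) = -40 (q(N, K) = -8*5 = -40)
A = -7
J(s) = -⅕ (J(s) = 1/(-2 - 3) = 1/(-5) = -⅕)
V = -137/35 (V = -3 + (-⅕ - 20/28) = -3 + (-⅕ - 1*5/7) = -3 + (-⅕ - 5/7) = -3 - 32/35 = -137/35 ≈ -3.9143)
V - y(34) = -137/35 - 1*(-24) = -137/35 + 24 = 703/35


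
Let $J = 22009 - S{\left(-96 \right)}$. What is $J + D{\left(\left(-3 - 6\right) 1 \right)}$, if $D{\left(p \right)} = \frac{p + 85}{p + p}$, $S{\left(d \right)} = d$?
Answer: $\frac{198907}{9} \approx 22101.0$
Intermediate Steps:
$D{\left(p \right)} = \frac{85 + p}{2 p}$
$J = 22105$ ($J = 22009 - -96 = 22009 + 96 = 22105$)
$J + D{\left(\left(-3 - 6\right) 1 \right)} = 22105 + \frac{85 + \left(-3 - 6\right) 1}{2 \left(-3 - 6\right) 1} = 22105 + \frac{85 - 9}{2 \left(\left(-9\right) 1\right)} = 22105 + \frac{85 - 9}{2 \left(-9\right)} = 22105 + \frac{1}{2} \left(- \frac{1}{9}\right) 76 = 22105 - \frac{38}{9} = \frac{198907}{9}$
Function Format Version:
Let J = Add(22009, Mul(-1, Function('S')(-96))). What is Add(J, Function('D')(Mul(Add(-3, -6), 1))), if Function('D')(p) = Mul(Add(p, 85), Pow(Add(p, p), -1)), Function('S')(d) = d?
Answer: Rational(198907, 9) ≈ 22101.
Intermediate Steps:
Function('D')(p) = Mul(Rational(1, 2), Pow(p, -1), Add(85, p)) (Function('D')(p) = Mul(Add(85, p), Pow(Mul(2, p), -1)) = Mul(Add(85, p), Mul(Rational(1, 2), Pow(p, -1))) = Mul(Rational(1, 2), Pow(p, -1), Add(85, p)))
J = 22105 (J = Add(22009, Mul(-1, -96)) = Add(22009, 96) = 22105)
Add(J, Function('D')(Mul(Add(-3, -6), 1))) = Add(22105, Mul(Rational(1, 2), Pow(Mul(Add(-3, -6), 1), -1), Add(85, Mul(Add(-3, -6), 1)))) = Add(22105, Mul(Rational(1, 2), Pow(Mul(-9, 1), -1), Add(85, Mul(-9, 1)))) = Add(22105, Mul(Rational(1, 2), Pow(-9, -1), Add(85, -9))) = Add(22105, Mul(Rational(1, 2), Rational(-1, 9), 76)) = Add(22105, Rational(-38, 9)) = Rational(198907, 9)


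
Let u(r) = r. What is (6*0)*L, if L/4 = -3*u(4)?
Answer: 0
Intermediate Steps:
L = -48 (L = 4*(-3*4) = 4*(-12) = -48)
(6*0)*L = (6*0)*(-48) = 0*(-48) = 0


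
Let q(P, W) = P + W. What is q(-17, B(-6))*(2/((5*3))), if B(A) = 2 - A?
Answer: -6/5 ≈ -1.2000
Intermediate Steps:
q(-17, B(-6))*(2/((5*3))) = (-17 + (2 - 1*(-6)))*(2/((5*3))) = (-17 + (2 + 6))*(2/15) = (-17 + 8)*(2*(1/15)) = -9*2/15 = -6/5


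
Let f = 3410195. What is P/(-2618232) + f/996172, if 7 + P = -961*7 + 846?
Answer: 1116818391997/326026175988 ≈ 3.4255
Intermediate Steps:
P = -5888 (P = -7 + (-961*7 + 846) = -7 + (-6727 + 846) = -7 - 5881 = -5888)
P/(-2618232) + f/996172 = -5888/(-2618232) + 3410195/996172 = -5888*(-1/2618232) + 3410195*(1/996172) = 736/327279 + 3410195/996172 = 1116818391997/326026175988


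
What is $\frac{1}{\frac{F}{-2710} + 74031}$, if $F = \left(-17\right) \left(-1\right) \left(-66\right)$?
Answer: $\frac{1355}{100312566} \approx 1.3508 \cdot 10^{-5}$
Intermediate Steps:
$F = -1122$ ($F = 17 \left(-66\right) = -1122$)
$\frac{1}{\frac{F}{-2710} + 74031} = \frac{1}{- \frac{1122}{-2710} + 74031} = \frac{1}{\left(-1122\right) \left(- \frac{1}{2710}\right) + 74031} = \frac{1}{\frac{561}{1355} + 74031} = \frac{1}{\frac{100312566}{1355}} = \frac{1355}{100312566}$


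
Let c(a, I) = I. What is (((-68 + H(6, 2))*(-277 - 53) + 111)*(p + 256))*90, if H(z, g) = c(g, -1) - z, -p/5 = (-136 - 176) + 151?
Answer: 2373976890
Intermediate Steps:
p = 805 (p = -5*((-136 - 176) + 151) = -5*(-312 + 151) = -5*(-161) = 805)
H(z, g) = -1 - z
(((-68 + H(6, 2))*(-277 - 53) + 111)*(p + 256))*90 = (((-68 + (-1 - 1*6))*(-277 - 53) + 111)*(805 + 256))*90 = (((-68 + (-1 - 6))*(-330) + 111)*1061)*90 = (((-68 - 7)*(-330) + 111)*1061)*90 = ((-75*(-330) + 111)*1061)*90 = ((24750 + 111)*1061)*90 = (24861*1061)*90 = 26377521*90 = 2373976890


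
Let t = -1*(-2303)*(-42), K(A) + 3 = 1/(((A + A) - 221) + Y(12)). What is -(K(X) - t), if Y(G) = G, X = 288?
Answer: -35497342/367 ≈ -96723.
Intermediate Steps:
K(A) = -3 + 1/(-209 + 2*A) (K(A) = -3 + 1/(((A + A) - 221) + 12) = -3 + 1/((2*A - 221) + 12) = -3 + 1/((-221 + 2*A) + 12) = -3 + 1/(-209 + 2*A))
t = -96726 (t = 2303*(-42) = -96726)
-(K(X) - t) = -(2*(314 - 3*288)/(-209 + 2*288) - 1*(-96726)) = -(2*(314 - 864)/(-209 + 576) + 96726) = -(2*(-550)/367 + 96726) = -(2*(1/367)*(-550) + 96726) = -(-1100/367 + 96726) = -1*35497342/367 = -35497342/367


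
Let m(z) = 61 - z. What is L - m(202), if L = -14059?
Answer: -13918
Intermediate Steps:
L - m(202) = -14059 - (61 - 1*202) = -14059 - (61 - 202) = -14059 - 1*(-141) = -14059 + 141 = -13918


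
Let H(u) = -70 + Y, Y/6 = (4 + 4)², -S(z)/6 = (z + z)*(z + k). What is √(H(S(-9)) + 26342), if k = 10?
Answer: 28*√34 ≈ 163.27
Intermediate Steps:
S(z) = -12*z*(10 + z) (S(z) = -6*(z + z)*(z + 10) = -6*2*z*(10 + z) = -12*z*(10 + z))
Y = 384 (Y = 6*(4 + 4)² = 6*8² = 6*64 = 384)
H(u) = 314 (H(u) = -70 + 384 = 314)
√(H(S(-9)) + 26342) = √(314 + 26342) = √26656 = 28*√34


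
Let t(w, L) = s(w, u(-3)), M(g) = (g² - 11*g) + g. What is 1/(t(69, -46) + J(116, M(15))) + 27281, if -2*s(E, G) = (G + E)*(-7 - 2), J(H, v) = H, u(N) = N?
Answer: 11267054/413 ≈ 27281.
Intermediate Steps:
M(g) = g² - 10*g
s(E, G) = 9*E/2 + 9*G/2 (s(E, G) = -(G + E)*(-7 - 2)/2 = -(E + G)*(-9)/2 = -(-9*E - 9*G)/2 = 9*E/2 + 9*G/2)
t(w, L) = -27/2 + 9*w/2 (t(w, L) = 9*w/2 + (9/2)*(-3) = 9*w/2 - 27/2 = -27/2 + 9*w/2)
1/(t(69, -46) + J(116, M(15))) + 27281 = 1/((-27/2 + (9/2)*69) + 116) + 27281 = 1/((-27/2 + 621/2) + 116) + 27281 = 1/(297 + 116) + 27281 = 1/413 + 27281 = 11267054/413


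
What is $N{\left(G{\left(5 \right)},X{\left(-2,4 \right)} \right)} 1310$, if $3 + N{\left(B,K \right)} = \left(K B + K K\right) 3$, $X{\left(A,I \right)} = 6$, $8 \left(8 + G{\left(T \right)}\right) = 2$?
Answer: $-45195$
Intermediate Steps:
$G{\left(T \right)} = - \frac{31}{4}$ ($G{\left(T \right)} = -8 + \frac{1}{8} \cdot 2 = -8 + \frac{1}{4} = - \frac{31}{4}$)
$N{\left(B,K \right)} = -3 + 3 K^{2} + 3 B K$ ($N{\left(B,K \right)} = -3 + \left(K B + K K\right) 3 = -3 + \left(B K + K^{2}\right) 3 = -3 + \left(K^{2} + B K\right) 3 = -3 + \left(3 K^{2} + 3 B K\right) = -3 + 3 K^{2} + 3 B K$)
$N{\left(G{\left(5 \right)},X{\left(-2,4 \right)} \right)} 1310 = \left(-3 + 3 \cdot 6^{2} + 3 \left(- \frac{31}{4}\right) 6\right) 1310 = \left(-3 + 3 \cdot 36 - \frac{279}{2}\right) 1310 = \left(-3 + 108 - \frac{279}{2}\right) 1310 = \left(- \frac{69}{2}\right) 1310 = -45195$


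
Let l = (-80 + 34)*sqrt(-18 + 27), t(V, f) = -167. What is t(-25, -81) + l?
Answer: -305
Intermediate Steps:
l = -138 (l = -46*sqrt(9) = -46*3 = -138)
t(-25, -81) + l = -167 - 138 = -305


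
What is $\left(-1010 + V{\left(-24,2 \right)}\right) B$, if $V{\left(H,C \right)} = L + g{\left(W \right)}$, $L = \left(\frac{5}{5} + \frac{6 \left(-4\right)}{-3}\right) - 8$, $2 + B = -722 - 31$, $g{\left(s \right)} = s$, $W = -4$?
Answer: $764815$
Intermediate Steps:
$B = -755$ ($B = -2 - 753 = -755$)
$L = 1$ ($L = \left(5 \cdot \frac{1}{5} - -8\right) - 8 = \left(1 + 8\right) - 8 = 9 - 8 = 1$)
$V{\left(H,C \right)} = -3$ ($V{\left(H,C \right)} = 1 - 4 = -3$)
$\left(-1010 + V{\left(-24,2 \right)}\right) B = \left(-1010 - 3\right) \left(-755\right) = \left(-1013\right) \left(-755\right) = 764815$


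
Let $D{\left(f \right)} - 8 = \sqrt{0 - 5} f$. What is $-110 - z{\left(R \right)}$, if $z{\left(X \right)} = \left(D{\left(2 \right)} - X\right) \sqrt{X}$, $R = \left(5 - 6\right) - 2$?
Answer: $-110 + 2 \sqrt{15} - 11 i \sqrt{3} \approx -102.25 - 19.053 i$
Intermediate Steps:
$R = -3$ ($R = -1 - 2 = -3$)
$D{\left(f \right)} = 8 + i f \sqrt{5}$ ($D{\left(f \right)} = 8 + \sqrt{0 - 5} f = 8 + \sqrt{-5} f = 8 + i \sqrt{5} f = 8 + i f \sqrt{5}$)
$z{\left(X \right)} = \sqrt{X} \left(8 - X + 2 i \sqrt{5}\right)$ ($z{\left(X \right)} = \left(\left(8 + i 2 \sqrt{5}\right) - X\right) \sqrt{X} = \left(\left(8 + 2 i \sqrt{5}\right) - X\right) \sqrt{X} = \left(8 - X + 2 i \sqrt{5}\right) \sqrt{X} = \sqrt{X} \left(8 - X + 2 i \sqrt{5}\right)$)
$-110 - z{\left(R \right)} = -110 - \sqrt{-3} \left(8 - -3 + 2 i \sqrt{5}\right) = -110 - i \sqrt{3} \left(8 + 3 + 2 i \sqrt{5}\right) = -110 - i \sqrt{3} \left(11 + 2 i \sqrt{5}\right)$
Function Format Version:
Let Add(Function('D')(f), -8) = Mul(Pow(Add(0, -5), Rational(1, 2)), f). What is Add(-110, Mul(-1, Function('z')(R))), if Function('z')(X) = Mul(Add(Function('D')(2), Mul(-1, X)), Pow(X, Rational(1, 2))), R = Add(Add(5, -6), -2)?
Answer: Add(-110, Mul(2, Pow(15, Rational(1, 2))), Mul(-11, I, Pow(3, Rational(1, 2)))) ≈ Add(-102.25, Mul(-19.053, I))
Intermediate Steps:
R = -3 (R = Add(-1, -2) = -3)
Function('D')(f) = Add(8, Mul(I, f, Pow(5, Rational(1, 2)))) (Function('D')(f) = Add(8, Mul(Pow(Add(0, -5), Rational(1, 2)), f)) = Add(8, Mul(Pow(-5, Rational(1, 2)), f)) = Add(8, Mul(Mul(I, Pow(5, Rational(1, 2))), f)) = Add(8, Mul(I, f, Pow(5, Rational(1, 2)))))
Function('z')(X) = Mul(Pow(X, Rational(1, 2)), Add(8, Mul(-1, X), Mul(2, I, Pow(5, Rational(1, 2))))) (Function('z')(X) = Mul(Add(Add(8, Mul(I, 2, Pow(5, Rational(1, 2)))), Mul(-1, X)), Pow(X, Rational(1, 2))) = Mul(Add(Add(8, Mul(2, I, Pow(5, Rational(1, 2)))), Mul(-1, X)), Pow(X, Rational(1, 2))) = Mul(Add(8, Mul(-1, X), Mul(2, I, Pow(5, Rational(1, 2)))), Pow(X, Rational(1, 2))) = Mul(Pow(X, Rational(1, 2)), Add(8, Mul(-1, X), Mul(2, I, Pow(5, Rational(1, 2))))))
Add(-110, Mul(-1, Function('z')(R))) = Add(-110, Mul(-1, Mul(Pow(-3, Rational(1, 2)), Add(8, Mul(-1, -3), Mul(2, I, Pow(5, Rational(1, 2))))))) = Add(-110, Mul(-1, Mul(Mul(I, Pow(3, Rational(1, 2))), Add(8, 3, Mul(2, I, Pow(5, Rational(1, 2))))))) = Add(-110, Mul(-1, Mul(Mul(I, Pow(3, Rational(1, 2))), Add(11, Mul(2, I, Pow(5, Rational(1, 2))))))) = Add(-110, Mul(-1, Mul(I, Pow(3, Rational(1, 2)), Add(11, Mul(2, I, Pow(5, Rational(1, 2))))))) = Add(-110, Mul(-1, I, Pow(3, Rational(1, 2)), Add(11, Mul(2, I, Pow(5, Rational(1, 2))))))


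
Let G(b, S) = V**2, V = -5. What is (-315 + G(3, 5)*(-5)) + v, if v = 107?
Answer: -333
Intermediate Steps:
G(b, S) = 25 (G(b, S) = (-5)**2 = 25)
(-315 + G(3, 5)*(-5)) + v = (-315 + 25*(-5)) + 107 = (-315 - 125) + 107 = -440 + 107 = -333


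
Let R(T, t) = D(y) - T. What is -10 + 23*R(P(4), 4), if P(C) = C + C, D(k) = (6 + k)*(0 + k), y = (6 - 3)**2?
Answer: 2911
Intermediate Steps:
y = 9 (y = 3**2 = 9)
D(k) = k*(6 + k) (D(k) = (6 + k)*k = k*(6 + k))
P(C) = 2*C
R(T, t) = 135 - T (R(T, t) = 9*(6 + 9) - T = 9*15 - T = 135 - T)
-10 + 23*R(P(4), 4) = -10 + 23*(135 - 2*4) = -10 + 23*(135 - 1*8) = -10 + 23*(135 - 8) = -10 + 23*127 = -10 + 2921 = 2911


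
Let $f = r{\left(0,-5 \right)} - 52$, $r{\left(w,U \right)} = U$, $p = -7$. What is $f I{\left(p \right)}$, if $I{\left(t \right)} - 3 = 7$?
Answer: $-570$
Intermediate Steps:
$I{\left(t \right)} = 10$ ($I{\left(t \right)} = 3 + 7 = 10$)
$f = -57$ ($f = -5 - 52 = -57$)
$f I{\left(p \right)} = \left(-57\right) 10 = -570$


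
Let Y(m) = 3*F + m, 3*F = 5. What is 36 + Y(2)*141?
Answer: 1023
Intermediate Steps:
F = 5/3 (F = (⅓)*5 = 5/3 ≈ 1.6667)
Y(m) = 5 + m (Y(m) = 3*(5/3) + m = 5 + m)
36 + Y(2)*141 = 36 + (5 + 2)*141 = 36 + 7*141 = 36 + 987 = 1023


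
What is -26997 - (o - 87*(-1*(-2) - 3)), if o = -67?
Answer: -27017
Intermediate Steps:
-26997 - (o - 87*(-1*(-2) - 3)) = -26997 - (-67 - 87*(-1*(-2) - 3)) = -26997 - (-67 - 87*(2 - 3)) = -26997 - (-67 - 87*(-1)) = -26997 - (-67 + 87) = -26997 - 1*20 = -26997 - 20 = -27017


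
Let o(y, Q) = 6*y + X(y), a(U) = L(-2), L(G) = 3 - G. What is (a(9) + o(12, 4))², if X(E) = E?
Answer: 7921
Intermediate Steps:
a(U) = 5 (a(U) = 3 - 1*(-2) = 3 + 2 = 5)
o(y, Q) = 7*y (o(y, Q) = 6*y + y = 7*y)
(a(9) + o(12, 4))² = (5 + 7*12)² = (5 + 84)² = 89² = 7921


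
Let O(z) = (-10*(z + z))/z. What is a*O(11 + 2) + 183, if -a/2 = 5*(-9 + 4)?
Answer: -817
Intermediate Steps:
O(z) = -20 (O(z) = (-20*z)/z = -20)
a = 50 (a = -10*(-9 + 4) = -10*(-5) = -2*(-25) = 50)
a*O(11 + 2) + 183 = 50*(-20) + 183 = -1000 + 183 = -817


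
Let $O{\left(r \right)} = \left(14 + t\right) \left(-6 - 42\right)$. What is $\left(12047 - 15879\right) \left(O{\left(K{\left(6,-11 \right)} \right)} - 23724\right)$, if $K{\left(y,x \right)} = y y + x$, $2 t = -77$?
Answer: $86403936$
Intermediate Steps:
$t = - \frac{77}{2}$ ($t = \frac{1}{2} \left(-77\right) = - \frac{77}{2} \approx -38.5$)
$K{\left(y,x \right)} = x + y^{2}$ ($K{\left(y,x \right)} = y^{2} + x = x + y^{2}$)
$O{\left(r \right)} = 1176$ ($O{\left(r \right)} = \left(14 - \frac{77}{2}\right) \left(-6 - 42\right) = \left(- \frac{49}{2}\right) \left(-48\right) = 1176$)
$\left(12047 - 15879\right) \left(O{\left(K{\left(6,-11 \right)} \right)} - 23724\right) = \left(12047 - 15879\right) \left(1176 - 23724\right) = \left(-3832\right) \left(-22548\right) = 86403936$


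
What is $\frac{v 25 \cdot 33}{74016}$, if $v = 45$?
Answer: $\frac{4125}{8224} \approx 0.50158$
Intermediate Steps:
$\frac{v 25 \cdot 33}{74016} = \frac{45 \cdot 25 \cdot 33}{74016} = 1125 \cdot 33 \cdot \frac{1}{74016} = 37125 \cdot \frac{1}{74016} = \frac{4125}{8224}$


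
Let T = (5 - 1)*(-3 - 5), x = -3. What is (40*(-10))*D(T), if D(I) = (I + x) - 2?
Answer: 14800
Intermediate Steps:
T = -32 (T = 4*(-8) = -32)
D(I) = -5 + I (D(I) = (I - 3) - 2 = (-3 + I) - 2 = -5 + I)
(40*(-10))*D(T) = (40*(-10))*(-5 - 32) = -400*(-37) = 14800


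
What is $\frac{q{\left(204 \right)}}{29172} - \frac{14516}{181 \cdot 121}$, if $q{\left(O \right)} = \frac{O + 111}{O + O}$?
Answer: $- \frac{1745101899}{2633025824} \approx -0.66277$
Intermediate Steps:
$q{\left(O \right)} = \frac{111 + O}{2 O}$
$\frac{q{\left(204 \right)}}{29172} - \frac{14516}{181 \cdot 121} = \frac{\frac{1}{2} \cdot \frac{1}{204} \left(111 + 204\right)}{29172} - \frac{14516}{181 \cdot 121} = \frac{1}{2} \cdot \frac{1}{204} \cdot 315 \cdot \frac{1}{29172} - \frac{14516}{21901} = \frac{105}{136} \cdot \frac{1}{29172} - \frac{14516}{21901} = \frac{35}{1322464} - \frac{14516}{21901} = - \frac{1745101899}{2633025824}$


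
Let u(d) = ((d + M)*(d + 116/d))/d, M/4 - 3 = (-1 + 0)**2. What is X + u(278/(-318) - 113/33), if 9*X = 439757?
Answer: 403217869127399/8237837223 ≈ 48947.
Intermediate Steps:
X = 439757/9 (X = (1/9)*439757 = 439757/9 ≈ 48862.)
M = 16 (M = 12 + 4*(-1 + 0)**2 = 12 + 4*(-1)**2 = 12 + 4*1 = 12 + 4 = 16)
u(d) = (16 + d)*(d + 116/d)/d (u(d) = ((d + 16)*(d + 116/d))/d = ((16 + d)*(d + 116/d))/d = (16 + d)*(d + 116/d)/d)
X + u(278/(-318) - 113/33) = 439757/9 + (16 + (278/(-318) - 113/33) + 116/(278/(-318) - 113/33) + 1856/(278/(-318) - 113/33)**2) = 439757/9 + (16 + (278*(-1/318) - 113*1/33) + 116/(278*(-1/318) - 113*1/33) + 1856/(278*(-1/318) - 113*1/33)**2) = 439757/9 + (16 + (-139/159 - 113/33) + 116/(-139/159 - 113/33) + 1856/(-139/159 - 113/33)**2) = 439757/9 + (16 - 2506/583 + 116/(-2506/583) + 1856/(-2506/583)**2) = 439757/9 + (16 - 2506/583 + 116*(-583/2506) + 1856*(339889/6280036)) = 439757/9 + (16 - 2506/583 - 33814/1253 + 157708496/1570009) = 439757/9 + 77953561380/915315247 = 403217869127399/8237837223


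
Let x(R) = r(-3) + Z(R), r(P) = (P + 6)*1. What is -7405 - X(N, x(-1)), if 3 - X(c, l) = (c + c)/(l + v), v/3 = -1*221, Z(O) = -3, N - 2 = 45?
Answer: -4911598/663 ≈ -7408.1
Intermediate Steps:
r(P) = 6 + P (r(P) = (6 + P)*1 = 6 + P)
N = 47 (N = 2 + 45 = 47)
x(R) = 0 (x(R) = (6 - 3) - 3 = 3 - 3 = 0)
v = -663 (v = 3*(-1*221) = 3*(-221) = -663)
X(c, l) = 3 - 2*c/(-663 + l) (X(c, l) = 3 - (c + c)/(l - 663) = 3 - 2*c/(-663 + l))
-7405 - X(N, x(-1)) = -7405 - (-1989 - 2*47 + 3*0)/(-663 + 0) = -7405 - (-1989 - 94 + 0)/(-663) = -7405 - (-1)*(-2083)/663 = -7405 - 1*2083/663 = -7405 - 2083/663 = -4911598/663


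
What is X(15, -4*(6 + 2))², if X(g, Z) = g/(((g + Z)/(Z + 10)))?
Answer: 108900/289 ≈ 376.82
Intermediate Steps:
X(g, Z) = g*(10 + Z)/(Z + g) (X(g, Z) = g/(((Z + g)/(10 + Z))) = g*((10 + Z)/(Z + g)) = g*(10 + Z)/(Z + g))
X(15, -4*(6 + 2))² = (15*(10 - 4*(6 + 2))/(-4*(6 + 2) + 15))² = (15*(10 - 4*8)/(-4*8 + 15))² = (15*(10 - 32)/(-32 + 15))² = (15*(-22)/(-17))² = (15*(-1/17)*(-22))² = (330/17)² = 108900/289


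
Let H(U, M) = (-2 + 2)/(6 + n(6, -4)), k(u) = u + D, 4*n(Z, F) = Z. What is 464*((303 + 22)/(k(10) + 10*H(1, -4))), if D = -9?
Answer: 150800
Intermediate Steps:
n(Z, F) = Z/4
k(u) = -9 + u (k(u) = u - 9 = -9 + u)
H(U, M) = 0 (H(U, M) = (-2 + 2)/(6 + (¼)*6) = 0/(6 + 3/2) = 0/(15/2) = 0*(2/15) = 0)
464*((303 + 22)/(k(10) + 10*H(1, -4))) = 464*((303 + 22)/((-9 + 10) + 10*0)) = 464*(325/(1 + 0)) = 464*(325/1) = 464*(325*1) = 464*325 = 150800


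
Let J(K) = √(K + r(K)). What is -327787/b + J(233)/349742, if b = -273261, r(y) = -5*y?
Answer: 327787/273261 + I*√233/174871 ≈ 1.1995 + 8.7289e-5*I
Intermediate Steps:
J(K) = 2*√(-K) (J(K) = √(K - 5*K) = √(-4*K) = 2*√(-K))
-327787/b + J(233)/349742 = -327787/(-273261) + (2*√(-1*233))/349742 = -327787*(-1/273261) + (2*√(-233))*(1/349742) = 327787/273261 + (2*(I*√233))*(1/349742) = 327787/273261 + (2*I*√233)*(1/349742) = 327787/273261 + I*√233/174871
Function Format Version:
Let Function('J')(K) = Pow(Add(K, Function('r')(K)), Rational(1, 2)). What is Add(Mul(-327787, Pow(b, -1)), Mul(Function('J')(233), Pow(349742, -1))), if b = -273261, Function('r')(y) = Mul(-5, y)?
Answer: Add(Rational(327787, 273261), Mul(Rational(1, 174871), I, Pow(233, Rational(1, 2)))) ≈ Add(1.1995, Mul(8.7289e-5, I))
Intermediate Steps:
Function('J')(K) = Mul(2, Pow(Mul(-1, K), Rational(1, 2))) (Function('J')(K) = Pow(Add(K, Mul(-5, K)), Rational(1, 2)) = Pow(Mul(-4, K), Rational(1, 2)) = Mul(2, Pow(Mul(-1, K), Rational(1, 2))))
Add(Mul(-327787, Pow(b, -1)), Mul(Function('J')(233), Pow(349742, -1))) = Add(Mul(-327787, Pow(-273261, -1)), Mul(Mul(2, Pow(Mul(-1, 233), Rational(1, 2))), Pow(349742, -1))) = Add(Mul(-327787, Rational(-1, 273261)), Mul(Mul(2, Pow(-233, Rational(1, 2))), Rational(1, 349742))) = Add(Rational(327787, 273261), Mul(Mul(2, Mul(I, Pow(233, Rational(1, 2)))), Rational(1, 349742))) = Add(Rational(327787, 273261), Mul(Mul(2, I, Pow(233, Rational(1, 2))), Rational(1, 349742))) = Add(Rational(327787, 273261), Mul(Rational(1, 174871), I, Pow(233, Rational(1, 2))))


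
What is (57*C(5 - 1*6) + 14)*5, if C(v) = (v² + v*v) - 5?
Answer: -785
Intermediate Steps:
C(v) = -5 + 2*v² (C(v) = (v² + v²) - 5 = 2*v² - 5 = -5 + 2*v²)
(57*C(5 - 1*6) + 14)*5 = (57*(-5 + 2*(5 - 1*6)²) + 14)*5 = (57*(-5 + 2*(5 - 6)²) + 14)*5 = (57*(-5 + 2*(-1)²) + 14)*5 = (57*(-5 + 2*1) + 14)*5 = (57*(-5 + 2) + 14)*5 = (57*(-3) + 14)*5 = (-171 + 14)*5 = -157*5 = -785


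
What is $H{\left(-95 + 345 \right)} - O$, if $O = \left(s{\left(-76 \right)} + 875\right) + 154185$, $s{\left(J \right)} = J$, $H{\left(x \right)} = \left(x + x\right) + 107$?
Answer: $-154377$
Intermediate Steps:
$H{\left(x \right)} = 107 + 2 x$ ($H{\left(x \right)} = 2 x + 107 = 107 + 2 x$)
$O = 154984$ ($O = \left(-76 + 875\right) + 154185 = 799 + 154185 = 154984$)
$H{\left(-95 + 345 \right)} - O = \left(107 + 2 \left(-95 + 345\right)\right) - 154984 = \left(107 + 2 \cdot 250\right) - 154984 = \left(107 + 500\right) - 154984 = 607 - 154984 = -154377$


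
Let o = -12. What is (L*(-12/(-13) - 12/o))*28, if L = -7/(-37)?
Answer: 4900/481 ≈ 10.187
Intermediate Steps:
L = 7/37 (L = -7*(-1/37) = 7/37 ≈ 0.18919)
(L*(-12/(-13) - 12/o))*28 = (7*(-12/(-13) - 12/(-12))/37)*28 = (7*(-12*(-1/13) - 12*(-1/12))/37)*28 = (7*(12/13 + 1)/37)*28 = ((7/37)*(25/13))*28 = (175/481)*28 = 4900/481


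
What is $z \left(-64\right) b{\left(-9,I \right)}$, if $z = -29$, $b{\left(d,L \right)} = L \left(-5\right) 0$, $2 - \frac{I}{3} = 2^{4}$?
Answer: $0$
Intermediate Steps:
$I = -42$ ($I = 6 - 3 \cdot 2^{4} = 6 - 48 = -42$)
$b{\left(d,L \right)} = 0$ ($b{\left(d,L \right)} = - 5 L 0 = 0$)
$z \left(-64\right) b{\left(-9,I \right)} = \left(-29\right) \left(-64\right) 0 = 1856 \cdot 0 = 0$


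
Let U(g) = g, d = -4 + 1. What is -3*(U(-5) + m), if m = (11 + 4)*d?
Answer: 150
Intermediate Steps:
d = -3
m = -45 (m = (11 + 4)*(-3) = 15*(-3) = -45)
-3*(U(-5) + m) = -3*(-5 - 45) = -3*(-50) = 150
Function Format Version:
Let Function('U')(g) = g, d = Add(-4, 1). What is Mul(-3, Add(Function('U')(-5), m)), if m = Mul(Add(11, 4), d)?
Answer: 150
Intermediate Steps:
d = -3
m = -45 (m = Mul(Add(11, 4), -3) = Mul(15, -3) = -45)
Mul(-3, Add(Function('U')(-5), m)) = Mul(-3, Add(-5, -45)) = Mul(-3, -50) = 150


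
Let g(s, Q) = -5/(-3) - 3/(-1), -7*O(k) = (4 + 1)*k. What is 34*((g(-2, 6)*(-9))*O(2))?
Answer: 2040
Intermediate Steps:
O(k) = -5*k/7 (O(k) = -(4 + 1)*k/7 = -5*k/7)
g(s, Q) = 14/3 (g(s, Q) = -5*(-⅓) - 3*(-1) = 5/3 + 3 = 14/3)
34*((g(-2, 6)*(-9))*O(2)) = 34*(((14/3)*(-9))*(-5/7*2)) = 34*(-42*(-10/7)) = 34*60 = 2040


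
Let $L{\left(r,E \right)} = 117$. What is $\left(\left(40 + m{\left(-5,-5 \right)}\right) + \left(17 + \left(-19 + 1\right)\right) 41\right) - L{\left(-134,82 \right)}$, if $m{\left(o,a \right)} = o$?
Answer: $-123$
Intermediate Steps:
$\left(\left(40 + m{\left(-5,-5 \right)}\right) + \left(17 + \left(-19 + 1\right)\right) 41\right) - L{\left(-134,82 \right)} = \left(\left(40 - 5\right) + \left(17 + \left(-19 + 1\right)\right) 41\right) - 117 = \left(35 + \left(17 - 18\right) 41\right) - 117 = \left(35 - 41\right) - 117 = -6 - 117 = -123$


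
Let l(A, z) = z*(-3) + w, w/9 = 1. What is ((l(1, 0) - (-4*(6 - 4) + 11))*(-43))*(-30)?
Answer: 7740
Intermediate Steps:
w = 9 (w = 9*1 = 9)
l(A, z) = 9 - 3*z (l(A, z) = z*(-3) + 9 = -3*z + 9 = 9 - 3*z)
((l(1, 0) - (-4*(6 - 4) + 11))*(-43))*(-30) = (((9 - 3*0) - (-4*(6 - 4) + 11))*(-43))*(-30) = (((9 + 0) - (-4*2 + 11))*(-43))*(-30) = ((9 - (-8 + 11))*(-43))*(-30) = ((9 - 1*3)*(-43))*(-30) = ((9 - 3)*(-43))*(-30) = (6*(-43))*(-30) = -258*(-30) = 7740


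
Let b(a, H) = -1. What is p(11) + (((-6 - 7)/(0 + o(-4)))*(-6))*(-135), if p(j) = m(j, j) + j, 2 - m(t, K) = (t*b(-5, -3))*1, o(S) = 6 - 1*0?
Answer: -1731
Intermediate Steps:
o(S) = 6 (o(S) = 6 + 0 = 6)
m(t, K) = 2 + t (m(t, K) = 2 - t*(-1) = 2 - (-t) = 2 - (-1)*t = 2 + t)
p(j) = 2 + 2*j (p(j) = (2 + j) + j = 2 + 2*j)
p(11) + (((-6 - 7)/(0 + o(-4)))*(-6))*(-135) = (2 + 2*11) + (((-6 - 7)/(0 + 6))*(-6))*(-135) = (2 + 22) + (-13/6*(-6))*(-135) = 24 + (-13*⅙*(-6))*(-135) = 24 - 13/6*(-6)*(-135) = 24 + 13*(-135) = 24 - 1755 = -1731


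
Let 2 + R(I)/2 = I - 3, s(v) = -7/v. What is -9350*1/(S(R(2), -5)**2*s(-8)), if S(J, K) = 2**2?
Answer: -4675/7 ≈ -667.86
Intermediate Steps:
R(I) = -10 + 2*I (R(I) = -4 + 2*(I - 3) = -4 + 2*(-3 + I) = -4 + (-6 + 2*I) = -10 + 2*I)
S(J, K) = 4
-9350*1/(S(R(2), -5)**2*s(-8)) = -9350/(-7/(-8)*4**2) = -9350/(-7*(-1/8)*16) = -9350/((7/8)*16) = -9350/14 = -9350*1/14 = -4675/7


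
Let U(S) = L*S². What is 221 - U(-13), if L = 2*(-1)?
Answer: 559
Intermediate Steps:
L = -2
U(S) = -2*S²
221 - U(-13) = 221 - (-2)*(-13)² = 221 - (-2)*169 = 221 - 1*(-338) = 221 + 338 = 559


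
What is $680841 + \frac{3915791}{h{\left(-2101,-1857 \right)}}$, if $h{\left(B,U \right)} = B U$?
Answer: $\frac{241485807748}{354687} \approx 6.8084 \cdot 10^{5}$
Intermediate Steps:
$680841 + \frac{3915791}{h{\left(-2101,-1857 \right)}} = 680841 + \frac{3915791}{\left(-2101\right) \left(-1857\right)} = 680841 + \frac{3915791}{3901557} = 680841 + 3915791 \cdot \frac{1}{3901557} = 680841 + \frac{355981}{354687} = \frac{241485807748}{354687}$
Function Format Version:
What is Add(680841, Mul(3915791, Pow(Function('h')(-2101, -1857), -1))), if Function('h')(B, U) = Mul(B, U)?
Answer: Rational(241485807748, 354687) ≈ 6.8084e+5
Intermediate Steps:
Add(680841, Mul(3915791, Pow(Function('h')(-2101, -1857), -1))) = Add(680841, Mul(3915791, Pow(Mul(-2101, -1857), -1))) = Add(680841, Mul(3915791, Pow(3901557, -1))) = Add(680841, Mul(3915791, Rational(1, 3901557))) = Add(680841, Rational(355981, 354687)) = Rational(241485807748, 354687)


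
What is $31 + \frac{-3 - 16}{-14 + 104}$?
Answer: $\frac{2771}{90} \approx 30.789$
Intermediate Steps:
$31 + \frac{-3 - 16}{-14 + 104} = 31 + \frac{1}{90} \left(-19\right) = 31 - \frac{19}{90} = \frac{2771}{90}$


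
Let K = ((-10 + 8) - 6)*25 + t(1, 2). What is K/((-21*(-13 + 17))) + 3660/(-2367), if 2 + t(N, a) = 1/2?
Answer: 37669/44184 ≈ 0.85255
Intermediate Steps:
t(N, a) = -3/2 (t(N, a) = -2 + 1/2 = -2 + ½ = -3/2)
K = -403/2 (K = ((-10 + 8) - 6)*25 - 3/2 = (-2 - 6)*25 - 3/2 = -8*25 - 3/2 = -200 - 3/2 = -403/2 ≈ -201.50)
K/((-21*(-13 + 17))) + 3660/(-2367) = -403*(-1/(21*(-13 + 17)))/2 + 3660/(-2367) = -403/(2*((-21*4))) + 3660*(-1/2367) = -403/2/(-84) - 1220/789 = -403/2*(-1/84) - 1220/789 = 403/168 - 1220/789 = 37669/44184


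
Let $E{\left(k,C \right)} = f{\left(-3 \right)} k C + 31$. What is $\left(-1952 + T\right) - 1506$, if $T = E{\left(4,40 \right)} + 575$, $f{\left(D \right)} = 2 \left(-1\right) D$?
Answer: $-1892$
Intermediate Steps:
$f{\left(D \right)} = - 2 D$
$E{\left(k,C \right)} = 31 + 6 C k$ ($E{\left(k,C \right)} = \left(-2\right) \left(-3\right) k C + 31 = 6 k C + 31 = 6 C k + 31 = 31 + 6 C k$)
$T = 1566$ ($T = \left(31 + 6 \cdot 40 \cdot 4\right) + 575 = \left(31 + 960\right) + 575 = 991 + 575 = 1566$)
$\left(-1952 + T\right) - 1506 = \left(-1952 + 1566\right) - 1506 = -386 - 1506 = -1892$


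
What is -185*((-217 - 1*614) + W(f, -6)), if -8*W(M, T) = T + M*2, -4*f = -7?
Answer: 2458835/16 ≈ 1.5368e+5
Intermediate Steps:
f = 7/4 (f = -¼*(-7) = 7/4 ≈ 1.7500)
W(M, T) = -M/4 - T/8 (W(M, T) = -(T + M*2)/8 = -(T + 2*M)/8 = -M/4 - T/8)
-185*((-217 - 1*614) + W(f, -6)) = -185*((-217 - 1*614) + (-¼*7/4 - ⅛*(-6))) = -185*((-217 - 614) + (-7/16 + ¾)) = -185*(-831 + 5/16) = -185*(-13291/16) = 2458835/16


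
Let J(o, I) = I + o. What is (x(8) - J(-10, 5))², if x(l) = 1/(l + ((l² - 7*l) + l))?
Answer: 14641/576 ≈ 25.418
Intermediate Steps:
x(l) = 1/(l² - 5*l) (x(l) = 1/(l + (l² - 6*l)) = 1/(l² - 5*l))
(x(8) - J(-10, 5))² = (1/(8*(-5 + 8)) - (5 - 10))² = ((⅛)/3 - 1*(-5))² = ((⅛)*(⅓) + 5)² = (1/24 + 5)² = (121/24)² = 14641/576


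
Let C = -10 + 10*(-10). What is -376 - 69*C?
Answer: 7214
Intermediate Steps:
C = -110 (C = -10 - 100 = -110)
-376 - 69*C = -376 - 69*(-110) = -376 + 7590 = 7214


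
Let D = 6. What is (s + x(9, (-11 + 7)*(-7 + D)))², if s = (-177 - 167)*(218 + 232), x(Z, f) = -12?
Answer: 23966755344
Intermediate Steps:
s = -154800 (s = -344*450 = -154800)
(s + x(9, (-11 + 7)*(-7 + D)))² = (-154800 - 12)² = (-154812)² = 23966755344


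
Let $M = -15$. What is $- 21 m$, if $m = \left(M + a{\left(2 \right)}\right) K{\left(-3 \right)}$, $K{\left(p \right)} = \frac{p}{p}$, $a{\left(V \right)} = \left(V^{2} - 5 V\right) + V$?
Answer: $399$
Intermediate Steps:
$a{\left(V \right)} = V^{2} - 4 V$
$K{\left(p \right)} = 1$
$m = -19$ ($m = \left(-15 + 2 \left(-4 + 2\right)\right) 1 = \left(-15 + 2 \left(-2\right)\right) 1 = \left(-15 - 4\right) 1 = \left(-19\right) 1 = -19$)
$- 21 m = \left(-21\right) \left(-19\right) = 399$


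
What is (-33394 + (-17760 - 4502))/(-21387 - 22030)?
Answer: 55656/43417 ≈ 1.2819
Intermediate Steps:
(-33394 + (-17760 - 4502))/(-21387 - 22030) = (-33394 - 22262)/(-43417) = -55656*(-1/43417) = 55656/43417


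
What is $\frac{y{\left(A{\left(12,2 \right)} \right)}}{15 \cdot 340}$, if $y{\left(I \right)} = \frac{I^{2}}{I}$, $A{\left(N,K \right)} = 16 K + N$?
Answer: $\frac{11}{1275} \approx 0.0086274$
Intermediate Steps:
$A{\left(N,K \right)} = N + 16 K$
$y{\left(I \right)} = I$
$\frac{y{\left(A{\left(12,2 \right)} \right)}}{15 \cdot 340} = \frac{12 + 16 \cdot 2}{15 \cdot 340} = \frac{12 + 32}{5100} = 44 \cdot \frac{1}{5100} = \frac{11}{1275}$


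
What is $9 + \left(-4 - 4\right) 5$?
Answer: $-31$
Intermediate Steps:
$9 + \left(-4 - 4\right) 5 = 9 - 40 = -31$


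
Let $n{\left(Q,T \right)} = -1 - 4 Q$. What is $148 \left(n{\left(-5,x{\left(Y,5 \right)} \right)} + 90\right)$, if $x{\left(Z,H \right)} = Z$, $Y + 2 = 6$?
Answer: $16132$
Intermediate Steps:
$Y = 4$ ($Y = -2 + 6 = 4$)
$148 \left(n{\left(-5,x{\left(Y,5 \right)} \right)} + 90\right) = 148 \left(\left(-1 - -20\right) + 90\right) = 148 \left(\left(-1 + 20\right) + 90\right) = 148 \left(19 + 90\right) = 148 \cdot 109 = 16132$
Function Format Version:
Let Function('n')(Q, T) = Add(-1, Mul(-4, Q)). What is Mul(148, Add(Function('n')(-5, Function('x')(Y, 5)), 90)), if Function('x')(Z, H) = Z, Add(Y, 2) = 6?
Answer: 16132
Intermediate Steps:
Y = 4 (Y = Add(-2, 6) = 4)
Mul(148, Add(Function('n')(-5, Function('x')(Y, 5)), 90)) = Mul(148, Add(Add(-1, Mul(-4, -5)), 90)) = Mul(148, Add(Add(-1, 20), 90)) = Mul(148, Add(19, 90)) = Mul(148, 109) = 16132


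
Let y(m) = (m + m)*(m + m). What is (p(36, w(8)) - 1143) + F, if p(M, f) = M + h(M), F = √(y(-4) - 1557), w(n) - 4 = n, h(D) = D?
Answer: -1071 + I*√1493 ≈ -1071.0 + 38.639*I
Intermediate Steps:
y(m) = 4*m² (y(m) = (2*m)*(2*m) = 4*m²)
w(n) = 4 + n
F = I*√1493 (F = √(4*(-4)² - 1557) = √(4*16 - 1557) = √(64 - 1557) = √(-1493) = I*√1493 ≈ 38.639*I)
p(M, f) = 2*M (p(M, f) = M + M = 2*M)
(p(36, w(8)) - 1143) + F = (2*36 - 1143) + I*√1493 = (72 - 1143) + I*√1493 = -1071 + I*√1493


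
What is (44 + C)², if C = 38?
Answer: 6724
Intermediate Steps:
(44 + C)² = (44 + 38)² = 82² = 6724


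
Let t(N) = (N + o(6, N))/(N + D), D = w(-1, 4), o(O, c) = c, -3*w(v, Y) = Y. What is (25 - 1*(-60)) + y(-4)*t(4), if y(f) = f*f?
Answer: 133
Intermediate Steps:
w(v, Y) = -Y/3
D = -4/3 (D = -1/3*4 = -4/3 ≈ -1.3333)
y(f) = f**2
t(N) = 2*N/(-4/3 + N) (t(N) = (N + N)/(N - 4/3) = (2*N)/(-4/3 + N) = 2*N/(-4/3 + N))
(25 - 1*(-60)) + y(-4)*t(4) = (25 - 1*(-60)) + (-4)**2*(6*4/(-4 + 3*4)) = (25 + 60) + 16*(6*4/(-4 + 12)) = 85 + 16*(6*4/8) = 85 + 16*(6*4*(1/8)) = 85 + 16*3 = 85 + 48 = 133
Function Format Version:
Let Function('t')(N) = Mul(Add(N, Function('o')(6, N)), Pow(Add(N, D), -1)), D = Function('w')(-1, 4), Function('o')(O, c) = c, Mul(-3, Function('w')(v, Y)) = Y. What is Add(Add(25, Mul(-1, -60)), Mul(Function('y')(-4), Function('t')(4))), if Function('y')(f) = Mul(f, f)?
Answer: 133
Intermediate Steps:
Function('w')(v, Y) = Mul(Rational(-1, 3), Y)
D = Rational(-4, 3) (D = Mul(Rational(-1, 3), 4) = Rational(-4, 3) ≈ -1.3333)
Function('y')(f) = Pow(f, 2)
Function('t')(N) = Mul(2, N, Pow(Add(Rational(-4, 3), N), -1)) (Function('t')(N) = Mul(Add(N, N), Pow(Add(N, Rational(-4, 3)), -1)) = Mul(Mul(2, N), Pow(Add(Rational(-4, 3), N), -1)) = Mul(2, N, Pow(Add(Rational(-4, 3), N), -1)))
Add(Add(25, Mul(-1, -60)), Mul(Function('y')(-4), Function('t')(4))) = Add(Add(25, Mul(-1, -60)), Mul(Pow(-4, 2), Mul(6, 4, Pow(Add(-4, Mul(3, 4)), -1)))) = Add(Add(25, 60), Mul(16, Mul(6, 4, Pow(Add(-4, 12), -1)))) = Add(85, Mul(16, Mul(6, 4, Pow(8, -1)))) = Add(85, Mul(16, Mul(6, 4, Rational(1, 8)))) = Add(85, Mul(16, 3)) = Add(85, 48) = 133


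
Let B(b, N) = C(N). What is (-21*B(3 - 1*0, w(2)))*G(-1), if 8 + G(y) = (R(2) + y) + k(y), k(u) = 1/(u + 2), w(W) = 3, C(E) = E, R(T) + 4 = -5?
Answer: 1071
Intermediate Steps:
R(T) = -9 (R(T) = -4 - 5 = -9)
k(u) = 1/(2 + u)
B(b, N) = N
G(y) = -17 + y + 1/(2 + y) (G(y) = -8 + ((-9 + y) + 1/(2 + y)) = -8 + (-9 + y + 1/(2 + y)) = -17 + y + 1/(2 + y))
(-21*B(3 - 1*0, w(2)))*G(-1) = (-21*3)*((1 + (-17 - 1)*(2 - 1))/(2 - 1)) = -63*(1 - 18*1)/1 = -63*(1 - 18) = -63*(-17) = 1071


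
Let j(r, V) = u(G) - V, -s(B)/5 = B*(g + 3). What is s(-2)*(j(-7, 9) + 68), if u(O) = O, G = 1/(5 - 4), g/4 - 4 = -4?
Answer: 1800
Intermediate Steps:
g = 0 (g = 16 + 4*(-4) = 16 - 16 = 0)
G = 1 (G = 1/1 = 1)
s(B) = -15*B (s(B) = -5*B*(0 + 3) = -5*B*3 = -15*B)
j(r, V) = 1 - V
s(-2)*(j(-7, 9) + 68) = (-15*(-2))*((1 - 1*9) + 68) = 30*((1 - 9) + 68) = 30*(-8 + 68) = 30*60 = 1800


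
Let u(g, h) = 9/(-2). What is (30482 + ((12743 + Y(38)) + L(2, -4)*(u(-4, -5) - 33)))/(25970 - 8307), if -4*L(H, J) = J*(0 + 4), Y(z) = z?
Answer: 43113/17663 ≈ 2.4409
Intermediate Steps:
u(g, h) = -9/2 (u(g, h) = 9*(-½) = -9/2)
L(H, J) = -J (L(H, J) = -J*(0 + 4)/4 = -J*4/4 = -J)
(30482 + ((12743 + Y(38)) + L(2, -4)*(u(-4, -5) - 33)))/(25970 - 8307) = (30482 + ((12743 + 38) + (-1*(-4))*(-9/2 - 33)))/(25970 - 8307) = (30482 + (12781 + 4*(-75/2)))/17663 = (30482 + (12781 - 150))*(1/17663) = (30482 + 12631)*(1/17663) = 43113*(1/17663) = 43113/17663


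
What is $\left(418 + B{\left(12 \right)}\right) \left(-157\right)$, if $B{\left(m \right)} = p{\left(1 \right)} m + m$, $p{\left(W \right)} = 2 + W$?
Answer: $-73162$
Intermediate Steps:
$B{\left(m \right)} = 4 m$ ($B{\left(m \right)} = \left(2 + 1\right) m + m = 3 m + m = 4 m$)
$\left(418 + B{\left(12 \right)}\right) \left(-157\right) = \left(418 + 4 \cdot 12\right) \left(-157\right) = \left(418 + 48\right) \left(-157\right) = 466 \left(-157\right) = -73162$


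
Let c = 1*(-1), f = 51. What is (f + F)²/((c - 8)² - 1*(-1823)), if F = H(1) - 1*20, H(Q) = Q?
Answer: 64/119 ≈ 0.53782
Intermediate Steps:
c = -1
F = -19 (F = 1 - 1*20 = 1 - 20 = -19)
(f + F)²/((c - 8)² - 1*(-1823)) = (51 - 19)²/((-1 - 8)² - 1*(-1823)) = 32²/((-9)² + 1823) = 1024/(81 + 1823) = 1024/1904 = 1024*(1/1904) = 64/119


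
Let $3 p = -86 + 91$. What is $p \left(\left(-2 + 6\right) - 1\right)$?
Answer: $5$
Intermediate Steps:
$p = \frac{5}{3}$ ($p = \frac{-86 + 91}{3} = \frac{1}{3} \cdot 5 = \frac{5}{3} \approx 1.6667$)
$p \left(\left(-2 + 6\right) - 1\right) = \frac{5 \left(\left(-2 + 6\right) - 1\right)}{3} = \frac{5 \left(4 - 1\right)}{3} = \frac{5}{3} \cdot 3 = 5$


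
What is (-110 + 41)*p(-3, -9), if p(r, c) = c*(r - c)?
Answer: 3726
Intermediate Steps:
(-110 + 41)*p(-3, -9) = (-110 + 41)*(-9*(-3 - 1*(-9))) = -(-621)*(-3 + 9) = -(-621)*6 = -69*(-54) = 3726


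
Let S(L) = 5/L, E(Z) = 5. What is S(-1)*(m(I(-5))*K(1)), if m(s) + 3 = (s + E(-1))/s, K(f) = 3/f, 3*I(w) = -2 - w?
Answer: -45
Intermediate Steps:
I(w) = -⅔ - w/3 (I(w) = (-2 - w)/3 = -⅔ - w/3)
m(s) = -3 + (5 + s)/s (m(s) = -3 + (s + 5)/s = -3 + (5 + s)/s)
S(-1)*(m(I(-5))*K(1)) = (5/(-1))*((-2 + 5/(-⅔ - ⅓*(-5)))*(3/1)) = (5*(-1))*((-2 + 5/(-⅔ + 5/3))*(3*1)) = -5*(-2 + 5/1)*3 = -5*(-2 + 5*1)*3 = -5*(-2 + 5)*3 = -15*3 = -5*9 = -45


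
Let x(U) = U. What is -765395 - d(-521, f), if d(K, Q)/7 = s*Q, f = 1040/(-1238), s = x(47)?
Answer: -473608425/619 ≈ -7.6512e+5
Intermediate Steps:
s = 47
f = -520/619 (f = 1040*(-1/1238) = -520/619 ≈ -0.84007)
d(K, Q) = 329*Q (d(K, Q) = 7*(47*Q) = 329*Q)
-765395 - d(-521, f) = -765395 - 329*(-520)/619 = -765395 - 1*(-171080/619) = -765395 + 171080/619 = -473608425/619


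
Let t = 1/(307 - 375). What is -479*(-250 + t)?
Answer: 8143479/68 ≈ 1.1976e+5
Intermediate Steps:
t = -1/68 (t = 1/(-68) = -1/68 ≈ -0.014706)
-479*(-250 + t) = -479*(-250 - 1/68) = -479*(-17001/68) = 8143479/68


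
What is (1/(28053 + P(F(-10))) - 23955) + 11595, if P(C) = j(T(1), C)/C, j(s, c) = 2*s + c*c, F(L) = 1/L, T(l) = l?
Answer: -3464866430/280329 ≈ -12360.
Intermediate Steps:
j(s, c) = c**2 + 2*s (j(s, c) = 2*s + c**2 = c**2 + 2*s)
P(C) = (2 + C**2)/C (P(C) = (C**2 + 2*1)/C = (C**2 + 2)/C = (2 + C**2)/C)
(1/(28053 + P(F(-10))) - 23955) + 11595 = (1/(28053 + (1/(-10) + 2/(1/(-10)))) - 23955) + 11595 = (1/(28053 + (-1/10 + 2/(-1/10))) - 23955) + 11595 = (1/(28053 + (-1/10 + 2*(-10))) - 23955) + 11595 = (1/(28053 + (-1/10 - 20)) - 23955) + 11595 = (1/(28053 - 201/10) - 23955) + 11595 = (1/(280329/10) - 23955) + 11595 = (10/280329 - 23955) + 11595 = -6715281185/280329 + 11595 = -3464866430/280329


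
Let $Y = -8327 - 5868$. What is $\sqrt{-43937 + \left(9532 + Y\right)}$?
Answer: $90 i \sqrt{6} \approx 220.45 i$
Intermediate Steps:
$Y = -14195$ ($Y = -8327 - 5868 = -14195$)
$\sqrt{-43937 + \left(9532 + Y\right)} = \sqrt{-43937 + \left(9532 - 14195\right)} = \sqrt{-43937 - 4663} = \sqrt{-48600} = 90 i \sqrt{6}$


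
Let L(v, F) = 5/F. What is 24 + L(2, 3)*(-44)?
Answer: -148/3 ≈ -49.333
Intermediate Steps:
24 + L(2, 3)*(-44) = 24 + (5/3)*(-44) = 24 - 220/3 = -148/3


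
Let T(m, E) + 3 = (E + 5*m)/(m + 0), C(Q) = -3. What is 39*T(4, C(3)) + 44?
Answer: 371/4 ≈ 92.750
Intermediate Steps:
T(m, E) = -3 + (E + 5*m)/m (T(m, E) = -3 + (E + 5*m)/(m + 0) = -3 + (E + 5*m)/m)
39*T(4, C(3)) + 44 = 39*(2 - 3/4) + 44 = 39*(5/4) + 44 = 195/4 + 44 = 371/4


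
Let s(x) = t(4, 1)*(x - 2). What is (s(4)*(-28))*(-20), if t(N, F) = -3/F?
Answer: -3360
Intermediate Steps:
s(x) = 6 - 3*x (s(x) = (-3/1)*(x - 2) = (-3*1)*(-2 + x) = -3*(-2 + x) = 6 - 3*x)
(s(4)*(-28))*(-20) = ((6 - 3*4)*(-28))*(-20) = ((6 - 12)*(-28))*(-20) = -6*(-28)*(-20) = 168*(-20) = -3360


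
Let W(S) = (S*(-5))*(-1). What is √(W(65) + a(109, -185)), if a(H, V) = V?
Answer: 2*√35 ≈ 11.832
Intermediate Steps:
W(S) = 5*S (W(S) = -5*S*(-1) = 5*S)
√(W(65) + a(109, -185)) = √(5*65 - 185) = √(325 - 185) = √140 = 2*√35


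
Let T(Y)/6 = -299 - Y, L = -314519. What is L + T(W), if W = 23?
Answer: -316451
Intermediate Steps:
T(Y) = -1794 - 6*Y (T(Y) = 6*(-299 - Y) = -1794 - 6*Y)
L + T(W) = -314519 + (-1794 - 6*23) = -314519 + (-1794 - 138) = -314519 - 1932 = -316451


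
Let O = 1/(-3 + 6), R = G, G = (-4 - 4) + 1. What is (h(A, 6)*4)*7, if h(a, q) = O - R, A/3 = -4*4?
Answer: 616/3 ≈ 205.33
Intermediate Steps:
A = -48 (A = 3*(-4*4) = 3*(-16) = -48)
G = -7 (G = -8 + 1 = -7)
R = -7
O = 1/3 ≈ 0.33333
h(a, q) = 22/3 (h(a, q) = 1/3 - 1*(-7) = 1/3 + 7 = 22/3)
(h(A, 6)*4)*7 = ((22/3)*4)*7 = (88/3)*7 = 616/3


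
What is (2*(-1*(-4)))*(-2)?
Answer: -16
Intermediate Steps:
(2*(-1*(-4)))*(-2) = (2*4)*(-2) = 8*(-2) = -16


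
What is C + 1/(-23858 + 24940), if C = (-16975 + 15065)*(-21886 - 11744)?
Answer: 69500430601/1082 ≈ 6.4233e+7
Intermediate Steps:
C = 64233300 (C = -1910*(-33630) = 64233300)
C + 1/(-23858 + 24940) = 64233300 + 1/(-23858 + 24940) = 64233300 + 1/1082 = 69500430601/1082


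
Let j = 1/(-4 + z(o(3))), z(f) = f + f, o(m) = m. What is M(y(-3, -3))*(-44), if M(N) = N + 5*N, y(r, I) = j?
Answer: -132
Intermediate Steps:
z(f) = 2*f
j = ½ (j = 1/(-4 + 2*3) = 1/(-4 + 6) = 1/2 = ½ ≈ 0.50000)
y(r, I) = ½
M(N) = 6*N
M(y(-3, -3))*(-44) = (6*(½))*(-44) = 3*(-44) = -132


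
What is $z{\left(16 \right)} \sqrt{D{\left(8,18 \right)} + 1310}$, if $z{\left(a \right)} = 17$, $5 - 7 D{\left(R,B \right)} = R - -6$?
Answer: $\frac{17 \sqrt{64127}}{7} \approx 614.99$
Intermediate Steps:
$D{\left(R,B \right)} = - \frac{1}{7} - \frac{R}{7}$ ($D{\left(R,B \right)} = \frac{5}{7} - \frac{R - -6}{7} = \frac{5}{7} - \frac{R + 6}{7} = \frac{5}{7} - \frac{6 + R}{7} = \frac{5}{7} - \left(\frac{6}{7} + \frac{R}{7}\right) = - \frac{1}{7} - \frac{R}{7}$)
$z{\left(16 \right)} \sqrt{D{\left(8,18 \right)} + 1310} = 17 \sqrt{\left(- \frac{1}{7} - \frac{8}{7}\right) + 1310} = 17 \sqrt{- \frac{9}{7} + 1310} = 17 \sqrt{\frac{9161}{7}} = 17 \frac{\sqrt{64127}}{7} = \frac{17 \sqrt{64127}}{7}$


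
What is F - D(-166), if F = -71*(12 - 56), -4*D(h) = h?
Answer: 6165/2 ≈ 3082.5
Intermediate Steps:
D(h) = -h/4
F = 3124 (F = -71*(-44) = 3124)
F - D(-166) = 3124 - (-1)*(-166)/4 = 3124 - 1*83/2 = 3124 - 83/2 = 6165/2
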